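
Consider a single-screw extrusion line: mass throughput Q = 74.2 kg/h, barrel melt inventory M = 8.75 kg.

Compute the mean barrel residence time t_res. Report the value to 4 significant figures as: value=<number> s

Throughput in SI: Q_s = 74.2 kg/h ÷ 3600 s/h = 0.0206111 kg/s
t_res = M / Q_s = 8.75 / 0.0206111 = 424.528 s

value=424.5 s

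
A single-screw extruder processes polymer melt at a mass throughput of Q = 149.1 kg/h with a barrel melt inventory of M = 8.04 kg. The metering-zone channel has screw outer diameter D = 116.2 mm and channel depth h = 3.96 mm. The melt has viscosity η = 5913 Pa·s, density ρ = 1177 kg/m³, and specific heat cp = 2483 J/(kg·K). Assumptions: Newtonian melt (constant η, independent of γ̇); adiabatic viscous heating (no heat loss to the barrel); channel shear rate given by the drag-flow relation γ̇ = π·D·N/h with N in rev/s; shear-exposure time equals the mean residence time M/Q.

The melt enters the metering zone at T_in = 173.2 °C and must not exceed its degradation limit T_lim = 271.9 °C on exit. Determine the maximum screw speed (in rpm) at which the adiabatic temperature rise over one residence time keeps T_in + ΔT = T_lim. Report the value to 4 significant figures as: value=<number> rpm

value=10.32 rpm

Throughput in SI: Q_s = 149.1 kg/h ÷ 3600 s/h = 0.0414167 kg/s
Mean residence time: t_res = M/Q_s = 8.04 kg / 0.0414167 kg/s = 194.125 s
Convert to metres: D = 0.1162 m, h = 0.00396 m
ΔT_a = T_lim − T_in = 271.9 − 173.2 = 98.7 K
γ̇_max² = ΔT_a·ρ·cp / (η·t_res) = [98.7 × 1177 × 2483] / [5913 × 194.125] = 251.294 s⁻²
γ̇_max = sqrt(251.294) = 15.8522 s⁻¹
N_max = γ̇_max h / (πD) = 15.8522·0.00396/(π·0.1162) = 0.171961 rev/s → ×60 = 10.3177 rpm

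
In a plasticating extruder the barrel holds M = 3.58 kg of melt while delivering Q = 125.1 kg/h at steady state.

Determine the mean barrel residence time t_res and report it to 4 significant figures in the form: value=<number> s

value=103.0 s

Q_s = Q / 3600 = 125.1 / 3600 = 0.03475 kg/s
t_res = M / Q_s = 3.58 / 0.03475 = 103.022 s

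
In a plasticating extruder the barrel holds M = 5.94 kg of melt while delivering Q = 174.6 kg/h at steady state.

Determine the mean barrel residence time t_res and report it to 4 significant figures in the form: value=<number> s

value=122.5 s

Convert throughput: Q = 174.6 kg/h = 174.6/3600 = 0.0485 kg/s
Mean residence time: t_res = M/Q_s = 5.94 kg / 0.0485 kg/s = 122.474 s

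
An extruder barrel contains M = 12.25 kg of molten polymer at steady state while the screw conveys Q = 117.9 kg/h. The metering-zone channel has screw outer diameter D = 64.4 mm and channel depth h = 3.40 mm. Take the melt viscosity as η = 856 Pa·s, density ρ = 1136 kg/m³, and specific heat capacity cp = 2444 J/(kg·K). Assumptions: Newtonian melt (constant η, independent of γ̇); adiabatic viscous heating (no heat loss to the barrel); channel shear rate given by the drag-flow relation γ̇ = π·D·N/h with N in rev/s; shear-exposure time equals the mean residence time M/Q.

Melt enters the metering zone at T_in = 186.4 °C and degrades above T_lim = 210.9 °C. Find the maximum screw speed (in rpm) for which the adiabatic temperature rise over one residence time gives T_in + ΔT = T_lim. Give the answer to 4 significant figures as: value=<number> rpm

value=14.70 rpm

Q_s = Q / 3600 = 117.9 / 3600 = 0.03275 kg/s
t_res = M / Q_s = 12.25 ÷ 0.03275 = 374.046 s
D = 64.4 mm = 0.0644 m;  h = 3.40 mm = 0.0034 m
Allowable rise: ΔT_a = T_lim − T_in = 210.9 − 186.4 = 24.5 K
Invert ΔT = ηγ̇²t_res/(ρcp) for γ̇: γ̇_max² = ΔT_a ρ cp / (η t_res) = 24.5·1136·2444 / (856·374.046) = 212.445 s⁻²
γ̇_max = sqrt(212.445) = 14.5755 s⁻¹
Solve γ̇ = πDN/h for N: N_max = γ̇_max·h/(π·D) = 14.5755 × 0.0034 / (π × 0.0644) = 0.244944 rev/s = 14.6966 rpm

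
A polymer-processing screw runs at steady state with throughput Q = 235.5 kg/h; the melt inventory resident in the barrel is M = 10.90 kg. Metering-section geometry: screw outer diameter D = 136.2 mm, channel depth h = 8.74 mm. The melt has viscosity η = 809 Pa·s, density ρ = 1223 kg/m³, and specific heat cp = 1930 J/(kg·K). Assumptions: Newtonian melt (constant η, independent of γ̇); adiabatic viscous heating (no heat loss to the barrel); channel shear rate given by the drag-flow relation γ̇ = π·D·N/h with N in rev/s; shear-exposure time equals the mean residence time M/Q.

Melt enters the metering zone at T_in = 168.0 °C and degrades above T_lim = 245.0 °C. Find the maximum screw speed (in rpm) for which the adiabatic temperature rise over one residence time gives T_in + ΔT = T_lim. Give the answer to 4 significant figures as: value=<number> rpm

Convert throughput: Q = 235.5 kg/h = 235.5/3600 = 0.0654167 kg/s
t_res = M / Q_s = 10.90 ÷ 0.0654167 = 166.624 s
Geometry in SI: D = 136.2 mm → 0.1362 m, h = 8.74 mm → 0.00874 m
ΔT_a = T_lim − T_in = 245.0 − 168.0 = 77 K
γ̇_max² = ΔT_a·ρ·cp/(η·t_res) = 77·1223·1930/(809·166.624) = 1348.3 s⁻²
γ̇_max = √1348.3 = 36.7193 s⁻¹
Solve γ̇ = πDN/h for N: N_max = γ̇_max·h/(π·D) = 36.7193 × 0.00874 / (π × 0.1362) = 0.75003 rev/s = 45.0018 rpm

value=45.00 rpm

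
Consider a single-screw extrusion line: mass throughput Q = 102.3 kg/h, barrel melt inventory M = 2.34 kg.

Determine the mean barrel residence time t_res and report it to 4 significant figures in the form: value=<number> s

value=82.35 s

Throughput in SI: Q_s = 102.3 kg/h ÷ 3600 s/h = 0.0284167 kg/s
t_res = M / Q_s = 2.34 / 0.0284167 = 82.346 s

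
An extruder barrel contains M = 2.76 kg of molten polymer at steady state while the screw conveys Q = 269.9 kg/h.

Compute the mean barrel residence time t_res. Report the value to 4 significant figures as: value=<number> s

value=36.81 s

Throughput in SI: Q_s = 269.9 kg/h ÷ 3600 s/h = 0.0749722 kg/s
t_res = M / Q_s = 2.76 / 0.0749722 = 36.8136 s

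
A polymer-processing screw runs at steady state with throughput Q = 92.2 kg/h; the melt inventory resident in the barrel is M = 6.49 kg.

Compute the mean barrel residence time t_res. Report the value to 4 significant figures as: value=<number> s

value=253.4 s

Convert throughput: Q = 92.2 kg/h = 92.2/3600 = 0.0256111 kg/s
Mean residence time: t_res = M/Q_s = 6.49 kg / 0.0256111 kg/s = 253.406 s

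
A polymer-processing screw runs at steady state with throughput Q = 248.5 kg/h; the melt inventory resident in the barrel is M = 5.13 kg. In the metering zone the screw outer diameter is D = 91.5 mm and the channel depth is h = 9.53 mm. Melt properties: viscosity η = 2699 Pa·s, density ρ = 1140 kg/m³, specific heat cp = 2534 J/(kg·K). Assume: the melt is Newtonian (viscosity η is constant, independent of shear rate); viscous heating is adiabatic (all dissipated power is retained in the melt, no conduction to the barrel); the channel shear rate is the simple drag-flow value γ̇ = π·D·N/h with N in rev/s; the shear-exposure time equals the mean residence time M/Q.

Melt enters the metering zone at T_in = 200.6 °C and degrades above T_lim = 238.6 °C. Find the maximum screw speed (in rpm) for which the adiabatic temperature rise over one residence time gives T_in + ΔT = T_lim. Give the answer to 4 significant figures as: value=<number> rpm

Throughput in SI: Q_s = 248.5 kg/h ÷ 3600 s/h = 0.0690278 kg/s
t_res = M / Q_s = 5.13 ÷ 0.0690278 = 74.3179 s
Geometry in SI: D = 91.5 mm → 0.0915 m, h = 9.53 mm → 0.00953 m
ΔT_a = T_lim − T_in = 238.6 − 200.6 = 38 K
γ̇_max² = ΔT_a·ρ·cp/(η·t_res) = 38·1140·2534/(2699·74.3179) = 547.266 s⁻²
γ̇_max = √547.266 = 23.3937 s⁻¹
N_max = γ̇_max·h / (π·D) = 23.3937 · 0.00953 / (π · 0.0915) = 0.775571 rev/s = 46.5342 rpm

value=46.53 rpm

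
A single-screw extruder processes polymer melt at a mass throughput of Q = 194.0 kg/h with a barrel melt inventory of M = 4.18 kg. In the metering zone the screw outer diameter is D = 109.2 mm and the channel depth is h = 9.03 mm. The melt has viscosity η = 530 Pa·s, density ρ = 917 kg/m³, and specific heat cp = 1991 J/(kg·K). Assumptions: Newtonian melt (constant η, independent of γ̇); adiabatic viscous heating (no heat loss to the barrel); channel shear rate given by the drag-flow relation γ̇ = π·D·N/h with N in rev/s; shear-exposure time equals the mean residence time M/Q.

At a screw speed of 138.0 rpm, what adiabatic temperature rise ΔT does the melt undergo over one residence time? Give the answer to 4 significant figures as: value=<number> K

Q_s = Q / 3600 = 194.0 / 3600 = 0.0538889 kg/s
Mean residence time: t_res = M/Q_s = 4.18 kg / 0.0538889 kg/s = 77.567 s
Geometry in metres: D = 109.2 mm → 0.1092 m, h = 9.03 mm → 0.00903 m; screw speed N = 138.0 rpm = 2.3 rev/s
Shear rate: γ̇ = πDN/h = π·0.1092·2.3/0.00903 = 87.3801 s⁻¹
Adiabatic rise: ΔT = η γ̇² t_res / (ρ cp) = 530·(87.3801)²·77.567 / (917·1991) = 171.924 K

value=171.9 K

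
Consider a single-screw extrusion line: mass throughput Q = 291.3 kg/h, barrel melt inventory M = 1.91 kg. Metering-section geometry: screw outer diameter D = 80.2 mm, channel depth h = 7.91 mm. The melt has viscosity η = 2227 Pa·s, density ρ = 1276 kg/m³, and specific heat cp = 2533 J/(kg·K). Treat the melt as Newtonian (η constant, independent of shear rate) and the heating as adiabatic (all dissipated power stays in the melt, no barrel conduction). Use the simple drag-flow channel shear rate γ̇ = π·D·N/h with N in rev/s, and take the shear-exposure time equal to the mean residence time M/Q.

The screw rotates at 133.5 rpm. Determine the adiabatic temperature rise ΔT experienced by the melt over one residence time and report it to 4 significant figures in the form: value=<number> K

value=81.69 K

Throughput in SI: Q_s = 291.3 kg/h ÷ 3600 s/h = 0.0809167 kg/s
t_res = M / Q_s = 1.91 ÷ 0.0809167 = 23.6045 s
Convert to SI: D = 0.0802 m, h = 0.00791 m, N = 133.5/60 = 2.225 rev/s
Shear rate: γ̇ = πDN/h = π·0.0802·2.225/0.00791 = 70.8725 s⁻¹
ΔT = η·γ̇²·t_res / (ρ·cp) = 2227 · (70.8725)² · 23.6045 / (1276 · 2533) = 81.6931 K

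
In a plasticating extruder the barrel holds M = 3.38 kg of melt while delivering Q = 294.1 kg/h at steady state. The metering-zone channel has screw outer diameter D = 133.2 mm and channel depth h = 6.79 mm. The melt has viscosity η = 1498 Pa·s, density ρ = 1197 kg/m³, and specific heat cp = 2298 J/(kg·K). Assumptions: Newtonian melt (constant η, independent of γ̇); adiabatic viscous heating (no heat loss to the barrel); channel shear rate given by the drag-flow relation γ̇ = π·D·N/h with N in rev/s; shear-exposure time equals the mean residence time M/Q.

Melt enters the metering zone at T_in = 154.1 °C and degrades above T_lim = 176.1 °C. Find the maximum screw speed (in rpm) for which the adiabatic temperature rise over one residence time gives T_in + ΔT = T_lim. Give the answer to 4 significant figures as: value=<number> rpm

Convert throughput: Q = 294.1 kg/h = 294.1/3600 = 0.0816944 kg/s
Mean residence time: t_res = M/Q_s = 3.38 kg / 0.0816944 kg/s = 41.3737 s
Geometry in SI: D = 133.2 mm → 0.1332 m, h = 6.79 mm → 0.00679 m
Allowable rise: ΔT_a = T_lim − T_in = 176.1 − 154.1 = 22 K
γ̇_max² = ΔT_a·ρ·cp/(η·t_res) = 22·1197·2298/(1498·41.3737) = 976.407 s⁻²
Take the square root: γ̇_max = √(976.407) = 31.2475 s⁻¹
N_max = γ̇_max h / (πD) = 31.2475·0.00679/(π·0.1332) = 0.507027 rev/s → ×60 = 30.4216 rpm

value=30.42 rpm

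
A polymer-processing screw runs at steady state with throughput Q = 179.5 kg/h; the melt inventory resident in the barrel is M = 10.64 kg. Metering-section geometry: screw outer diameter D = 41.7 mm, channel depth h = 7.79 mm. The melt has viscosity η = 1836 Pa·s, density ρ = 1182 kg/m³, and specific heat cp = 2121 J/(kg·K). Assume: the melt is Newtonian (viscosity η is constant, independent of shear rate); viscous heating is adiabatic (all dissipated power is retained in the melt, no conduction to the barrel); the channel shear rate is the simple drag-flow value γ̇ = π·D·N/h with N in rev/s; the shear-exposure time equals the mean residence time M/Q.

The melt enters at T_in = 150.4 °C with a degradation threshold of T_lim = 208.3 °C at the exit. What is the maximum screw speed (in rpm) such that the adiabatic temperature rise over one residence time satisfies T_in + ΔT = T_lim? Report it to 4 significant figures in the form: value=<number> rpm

value=68.67 rpm

Convert throughput: Q = 179.5 kg/h = 179.5/3600 = 0.0498611 kg/s
t_res = M / Q_s = 10.64 / 0.0498611 = 213.393 s
Convert to metres: D = 0.0417 m, h = 0.00779 m
ΔT_a = T_lim − T_in = 208.3 °C − 150.4 °C = 57.9 K
γ̇_max² = ΔT_a·ρ·cp/(η·t_res) = 57.9·1182·2121/(1836·213.393) = 370.497 s⁻²
Take the square root: γ̇_max = √(370.497) = 19.2483 s⁻¹
Solve γ̇ = πDN/h for N: N_max = γ̇_max·h/(π·D) = 19.2483 × 0.00779 / (π × 0.0417) = 1.14457 rev/s = 68.6744 rpm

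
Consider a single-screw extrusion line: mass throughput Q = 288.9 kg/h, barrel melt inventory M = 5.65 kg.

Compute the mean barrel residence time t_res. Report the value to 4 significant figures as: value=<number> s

Convert throughput: Q = 288.9 kg/h = 288.9/3600 = 0.08025 kg/s
Mean residence time: t_res = M/Q_s = 5.65 kg / 0.08025 kg/s = 70.405 s

value=70.40 s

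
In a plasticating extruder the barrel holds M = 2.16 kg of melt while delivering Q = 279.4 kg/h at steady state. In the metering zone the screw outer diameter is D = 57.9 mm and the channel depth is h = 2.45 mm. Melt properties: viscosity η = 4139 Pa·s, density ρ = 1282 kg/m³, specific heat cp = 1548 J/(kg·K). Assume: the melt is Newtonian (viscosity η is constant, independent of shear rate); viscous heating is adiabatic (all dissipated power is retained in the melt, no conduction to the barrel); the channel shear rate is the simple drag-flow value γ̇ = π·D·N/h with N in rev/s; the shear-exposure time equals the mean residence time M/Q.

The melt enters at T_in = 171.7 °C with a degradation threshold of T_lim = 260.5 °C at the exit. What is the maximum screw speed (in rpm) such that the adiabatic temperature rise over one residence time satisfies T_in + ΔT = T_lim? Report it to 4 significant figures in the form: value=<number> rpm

value=31.61 rpm

Convert throughput: Q = 279.4 kg/h = 279.4/3600 = 0.0776111 kg/s
Mean residence time: t_res = M/Q_s = 2.16 kg / 0.0776111 kg/s = 27.8311 s
Convert to metres: D = 0.0579 m, h = 0.00245 m
Allowable rise: ΔT_a = T_lim − T_in = 260.5 − 171.7 = 88.8 K
γ̇_max² = ΔT_a·ρ·cp/(η·t_res) = 88.8·1282·1548/(4139·27.8311) = 1529.84 s⁻²
γ̇_max = √1529.84 = 39.1132 s⁻¹
N_max = γ̇_max·h / (π·D) = 39.1132 · 0.00245 / (π · 0.0579) = 0.526818 rev/s = 31.6091 rpm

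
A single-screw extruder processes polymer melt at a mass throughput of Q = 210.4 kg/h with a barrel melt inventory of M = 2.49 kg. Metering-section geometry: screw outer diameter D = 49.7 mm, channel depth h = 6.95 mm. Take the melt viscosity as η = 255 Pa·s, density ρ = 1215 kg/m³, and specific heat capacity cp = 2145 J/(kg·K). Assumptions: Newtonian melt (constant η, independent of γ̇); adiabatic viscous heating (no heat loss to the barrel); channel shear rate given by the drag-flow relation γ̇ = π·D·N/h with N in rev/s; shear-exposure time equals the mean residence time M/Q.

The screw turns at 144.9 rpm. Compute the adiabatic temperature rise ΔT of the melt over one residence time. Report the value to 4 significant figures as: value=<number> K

value=12.27 K

Convert throughput: Q = 210.4 kg/h = 210.4/3600 = 0.0584444 kg/s
Mean residence time: t_res = M/Q_s = 2.49 kg / 0.0584444 kg/s = 42.6046 s
Geometry in metres: D = 49.7 mm → 0.0497 m, h = 6.95 mm → 0.00695 m; screw speed N = 144.9 rpm = 2.415 rev/s
γ̇ = π·D·N / h = π · 0.0497 · 2.415 / 0.00695 = 54.2549 s⁻¹
Adiabatic rise: ΔT = η γ̇² t_res / (ρ cp) = 255·(54.2549)²·42.6046 / (1215·2145) = 12.2707 K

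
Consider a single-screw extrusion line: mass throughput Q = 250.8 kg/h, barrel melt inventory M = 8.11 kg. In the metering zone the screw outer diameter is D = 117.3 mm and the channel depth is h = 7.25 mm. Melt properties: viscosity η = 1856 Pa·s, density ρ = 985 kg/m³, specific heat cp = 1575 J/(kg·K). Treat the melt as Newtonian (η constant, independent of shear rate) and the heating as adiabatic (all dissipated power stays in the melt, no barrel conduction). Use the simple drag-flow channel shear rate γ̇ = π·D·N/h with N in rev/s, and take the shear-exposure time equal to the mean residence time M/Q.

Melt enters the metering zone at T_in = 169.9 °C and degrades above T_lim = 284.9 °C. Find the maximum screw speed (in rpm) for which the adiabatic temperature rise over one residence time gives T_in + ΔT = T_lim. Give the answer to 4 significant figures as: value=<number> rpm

Convert throughput: Q = 250.8 kg/h = 250.8/3600 = 0.0696667 kg/s
t_res = M / Q_s = 8.11 ÷ 0.0696667 = 116.411 s
Convert to metres: D = 0.1173 m, h = 0.00725 m
Allowable rise: ΔT_a = T_lim − T_in = 284.9 − 169.9 = 115 K
γ̇_max² = ΔT_a·ρ·cp / (η·t_res) = [115 × 985 × 1575] / [1856 × 116.411] = 825.735 s⁻²
Take the square root: γ̇_max = √(825.735) = 28.7356 s⁻¹
N_max = γ̇_max h / (πD) = 28.7356·0.00725/(π·0.1173) = 0.565341 rev/s → ×60 = 33.9205 rpm

value=33.92 rpm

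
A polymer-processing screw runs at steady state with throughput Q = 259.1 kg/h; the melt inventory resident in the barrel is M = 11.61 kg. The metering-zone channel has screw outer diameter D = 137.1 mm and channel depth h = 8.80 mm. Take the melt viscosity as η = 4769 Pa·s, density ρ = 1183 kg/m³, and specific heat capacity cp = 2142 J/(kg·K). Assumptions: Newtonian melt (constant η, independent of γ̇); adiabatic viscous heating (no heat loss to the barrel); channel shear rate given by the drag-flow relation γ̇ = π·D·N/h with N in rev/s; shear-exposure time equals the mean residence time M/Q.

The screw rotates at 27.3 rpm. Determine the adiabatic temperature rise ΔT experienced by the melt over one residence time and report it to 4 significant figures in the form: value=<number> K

Q_s = Q / 3600 = 259.1 / 3600 = 0.0719722 kg/s
Mean residence time: t_res = M/Q_s = 11.61 kg / 0.0719722 kg/s = 161.312 s
D = 137.1 mm = 0.1371 m;  h = 8.80 mm = 0.0088 m;  N = 27.3 rpm / 60 = 0.455 rev/s
γ̇ = π D N / h = (π)(0.1371)(0.455) / 0.0088 = 22.2698 s⁻¹
Adiabatic rise: ΔT = η γ̇² t_res / (ρ cp) = 4769·(22.2698)²·161.312 / (1183·2142) = 150.564 K

value=150.6 K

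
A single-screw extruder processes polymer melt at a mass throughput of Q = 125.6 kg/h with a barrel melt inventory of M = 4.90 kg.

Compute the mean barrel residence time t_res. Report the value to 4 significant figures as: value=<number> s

value=140.4 s

Q_s = Q / 3600 = 125.6 / 3600 = 0.0348889 kg/s
t_res = M / Q_s = 4.90 / 0.0348889 = 140.446 s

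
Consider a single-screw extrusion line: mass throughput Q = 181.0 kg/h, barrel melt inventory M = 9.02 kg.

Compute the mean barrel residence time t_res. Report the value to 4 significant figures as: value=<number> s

value=179.4 s

Convert throughput: Q = 181.0 kg/h = 181.0/3600 = 0.0502778 kg/s
t_res = M / Q_s = 9.02 ÷ 0.0502778 = 179.403 s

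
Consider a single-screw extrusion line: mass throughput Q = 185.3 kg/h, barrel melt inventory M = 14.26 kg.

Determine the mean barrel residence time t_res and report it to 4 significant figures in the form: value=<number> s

Q_s = Q / 3600 = 185.3 / 3600 = 0.0514722 kg/s
Mean residence time: t_res = M/Q_s = 14.26 kg / 0.0514722 kg/s = 277.043 s

value=277.0 s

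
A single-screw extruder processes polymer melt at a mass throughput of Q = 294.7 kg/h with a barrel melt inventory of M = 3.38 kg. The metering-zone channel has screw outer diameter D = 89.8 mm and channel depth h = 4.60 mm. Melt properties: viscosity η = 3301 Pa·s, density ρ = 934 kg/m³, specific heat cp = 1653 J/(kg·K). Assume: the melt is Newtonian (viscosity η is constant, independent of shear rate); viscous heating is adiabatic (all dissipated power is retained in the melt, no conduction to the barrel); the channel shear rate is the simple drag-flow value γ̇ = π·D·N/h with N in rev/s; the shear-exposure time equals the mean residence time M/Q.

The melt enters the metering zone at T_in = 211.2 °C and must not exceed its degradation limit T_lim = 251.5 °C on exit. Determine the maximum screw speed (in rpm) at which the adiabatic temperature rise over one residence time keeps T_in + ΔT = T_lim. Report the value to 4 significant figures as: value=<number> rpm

Convert throughput: Q = 294.7 kg/h = 294.7/3600 = 0.0818611 kg/s
t_res = M / Q_s = 3.38 ÷ 0.0818611 = 41.2894 s
Convert to metres: D = 0.0898 m, h = 0.0046 m
Allowable rise: ΔT_a = T_lim − T_in = 251.5 − 211.2 = 40.3 K
Invert ΔT = ηγ̇²t_res/(ρcp) for γ̇: γ̇_max² = ΔT_a ρ cp / (η t_res) = 40.3·934·1653 / (3301·41.2894) = 456.499 s⁻²
Take the square root: γ̇_max = √(456.499) = 21.3658 s⁻¹
Solve γ̇ = πDN/h for N: N_max = γ̇_max·h/(π·D) = 21.3658 × 0.0046 / (π × 0.0898) = 0.348379 rev/s = 20.9027 rpm

value=20.90 rpm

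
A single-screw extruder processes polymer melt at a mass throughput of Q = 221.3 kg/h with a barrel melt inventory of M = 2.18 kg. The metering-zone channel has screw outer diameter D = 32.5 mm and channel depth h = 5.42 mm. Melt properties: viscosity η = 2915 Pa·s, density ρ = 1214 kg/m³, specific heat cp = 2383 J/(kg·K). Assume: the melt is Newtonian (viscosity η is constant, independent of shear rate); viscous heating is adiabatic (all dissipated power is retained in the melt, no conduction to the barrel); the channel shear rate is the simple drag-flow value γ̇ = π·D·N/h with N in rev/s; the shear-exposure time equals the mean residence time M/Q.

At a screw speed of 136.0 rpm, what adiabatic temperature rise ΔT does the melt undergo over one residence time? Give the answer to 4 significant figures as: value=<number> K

value=65.15 K

Q_s = Q / 3600 = 221.3 / 3600 = 0.0614722 kg/s
Mean residence time: t_res = M/Q_s = 2.18 kg / 0.0614722 kg/s = 35.4632 s
D = 32.5 mm = 0.0325 m;  h = 5.42 mm = 0.00542 m;  N = 136.0 rpm / 60 = 2.26667 rev/s
γ̇ = π·D·N / h = π · 0.0325 · 2.26667 / 0.00542 = 42.6994 s⁻¹
ΔT = η·γ̇²·t_res/(ρ·cp) = [2915 × 42.6994² × 35.4632] / [1214 × 2383] = 65.1503 K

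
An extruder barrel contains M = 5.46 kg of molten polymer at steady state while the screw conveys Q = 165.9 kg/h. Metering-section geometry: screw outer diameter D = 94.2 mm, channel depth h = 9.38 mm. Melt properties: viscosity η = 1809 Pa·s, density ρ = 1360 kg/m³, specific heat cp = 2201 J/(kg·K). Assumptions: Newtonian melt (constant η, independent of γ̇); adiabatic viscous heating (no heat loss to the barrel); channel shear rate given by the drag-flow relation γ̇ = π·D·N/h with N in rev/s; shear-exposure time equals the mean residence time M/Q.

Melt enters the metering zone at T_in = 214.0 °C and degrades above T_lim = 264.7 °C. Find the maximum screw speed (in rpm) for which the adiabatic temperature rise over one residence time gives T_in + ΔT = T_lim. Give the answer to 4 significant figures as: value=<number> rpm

value=50.60 rpm

Convert throughput: Q = 165.9 kg/h = 165.9/3600 = 0.0460833 kg/s
Mean residence time: t_res = M/Q_s = 5.46 kg / 0.0460833 kg/s = 118.481 s
Geometry in SI: D = 94.2 mm → 0.0942 m, h = 9.38 mm → 0.00938 m
ΔT_a = T_lim − T_in = 264.7 − 214.0 = 50.7 K
γ̇_max² = ΔT_a·ρ·cp / (η·t_res) = [50.7 × 1360 × 2201] / [1809 × 118.481] = 708.076 s⁻²
Take the square root: γ̇_max = √(708.076) = 26.6097 s⁻¹
Solve γ̇ = πDN/h for N: N_max = γ̇_max·h/(π·D) = 26.6097 × 0.00938 / (π × 0.0942) = 0.843416 rev/s = 50.605 rpm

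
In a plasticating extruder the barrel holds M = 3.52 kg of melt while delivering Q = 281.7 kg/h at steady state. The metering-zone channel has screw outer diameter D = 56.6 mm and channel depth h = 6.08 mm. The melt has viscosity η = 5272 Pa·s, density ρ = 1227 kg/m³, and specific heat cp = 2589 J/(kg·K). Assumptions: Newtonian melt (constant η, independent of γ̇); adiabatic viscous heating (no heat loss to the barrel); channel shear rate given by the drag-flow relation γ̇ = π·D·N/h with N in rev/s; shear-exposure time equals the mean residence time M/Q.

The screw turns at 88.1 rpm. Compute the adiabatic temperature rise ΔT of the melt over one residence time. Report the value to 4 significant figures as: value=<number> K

value=137.7 K

Convert throughput: Q = 281.7 kg/h = 281.7/3600 = 0.07825 kg/s
t_res = M / Q_s = 3.52 ÷ 0.07825 = 44.984 s
Geometry in metres: D = 56.6 mm → 0.0566 m, h = 6.08 mm → 0.00608 m; screw speed N = 88.1 rpm = 1.46833 rev/s
γ̇ = π D N / h = (π)(0.0566)(1.46833) / 0.00608 = 42.9425 s⁻¹
ΔT = η·γ̇²·t_res/(ρ·cp) = [5272 × 42.9425² × 44.984] / [1227 × 2589] = 137.668 K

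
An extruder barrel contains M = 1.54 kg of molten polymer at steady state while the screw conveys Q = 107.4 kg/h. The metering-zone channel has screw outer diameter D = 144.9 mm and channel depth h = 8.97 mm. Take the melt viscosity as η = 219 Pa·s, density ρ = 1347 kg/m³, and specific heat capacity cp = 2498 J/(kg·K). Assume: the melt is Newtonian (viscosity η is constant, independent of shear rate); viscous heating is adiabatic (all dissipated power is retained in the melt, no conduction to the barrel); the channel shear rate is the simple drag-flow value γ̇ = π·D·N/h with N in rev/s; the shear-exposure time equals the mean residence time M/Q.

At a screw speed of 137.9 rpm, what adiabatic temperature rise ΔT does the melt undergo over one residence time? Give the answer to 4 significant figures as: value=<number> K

value=45.71 K

Throughput in SI: Q_s = 107.4 kg/h ÷ 3600 s/h = 0.0298333 kg/s
Mean residence time: t_res = M/Q_s = 1.54 kg / 0.0298333 kg/s = 51.6201 s
Geometry in metres: D = 144.9 mm → 0.1449 m, h = 8.97 mm → 0.00897 m; screw speed N = 137.9 rpm = 2.29833 rev/s
γ̇ = π·D·N / h = π · 0.1449 · 2.29833 / 0.00897 = 116.638 s⁻¹
ΔT = η·γ̇²·t_res/(ρ·cp) = [219 × 116.638² × 51.6201] / [1347 × 2498] = 45.7068 K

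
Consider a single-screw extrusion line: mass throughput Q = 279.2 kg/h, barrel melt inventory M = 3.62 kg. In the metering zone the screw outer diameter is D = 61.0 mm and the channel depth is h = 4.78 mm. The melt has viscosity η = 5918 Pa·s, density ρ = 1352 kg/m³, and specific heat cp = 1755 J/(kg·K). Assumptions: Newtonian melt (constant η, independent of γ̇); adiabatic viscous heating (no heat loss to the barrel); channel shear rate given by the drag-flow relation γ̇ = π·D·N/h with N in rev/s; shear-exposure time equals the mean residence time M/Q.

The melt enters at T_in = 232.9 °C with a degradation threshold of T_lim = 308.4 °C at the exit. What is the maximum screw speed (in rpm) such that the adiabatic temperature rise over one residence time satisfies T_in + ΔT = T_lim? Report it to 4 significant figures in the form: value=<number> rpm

value=38.11 rpm

Q_s = Q / 3600 = 279.2 / 3600 = 0.0775556 kg/s
t_res = M / Q_s = 3.62 ÷ 0.0775556 = 46.6762 s
Geometry in SI: D = 61.0 mm → 0.061 m, h = 4.78 mm → 0.00478 m
ΔT_a = T_lim − T_in = 308.4 °C − 232.9 °C = 75.5 K
Invert ΔT = ηγ̇²t_res/(ρcp) for γ̇: γ̇_max² = ΔT_a ρ cp / (η t_res) = 75.5·1352·1755 / (5918·46.6762) = 648.53 s⁻²
γ̇_max = sqrt(648.53) = 25.4663 s⁻¹
N_max = γ̇_max·h / (π·D) = 25.4663 · 0.00478 / (π · 0.061) = 0.635204 rev/s = 38.1122 rpm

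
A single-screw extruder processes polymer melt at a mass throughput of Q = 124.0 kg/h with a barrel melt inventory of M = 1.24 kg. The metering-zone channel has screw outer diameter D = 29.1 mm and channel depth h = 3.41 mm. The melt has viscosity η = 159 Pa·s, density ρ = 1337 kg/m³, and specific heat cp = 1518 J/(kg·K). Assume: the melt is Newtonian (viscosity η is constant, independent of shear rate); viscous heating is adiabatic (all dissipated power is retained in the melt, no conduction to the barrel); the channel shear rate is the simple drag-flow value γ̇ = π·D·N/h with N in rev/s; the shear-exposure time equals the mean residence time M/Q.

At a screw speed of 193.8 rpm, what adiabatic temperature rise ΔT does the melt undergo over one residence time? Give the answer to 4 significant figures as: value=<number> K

value=21.15 K

Convert throughput: Q = 124.0 kg/h = 124.0/3600 = 0.0344444 kg/s
Mean residence time: t_res = M/Q_s = 1.24 kg / 0.0344444 kg/s = 36 s
Convert to SI: D = 0.0291 m, h = 0.00341 m, N = 193.8/60 = 3.23 rev/s
γ̇ = π D N / h = (π)(0.0291)(3.23) / 0.00341 = 86.5946 s⁻¹
Adiabatic rise: ΔT = η γ̇² t_res / (ρ cp) = 159·(86.5946)²·36 / (1337·1518) = 21.1484 K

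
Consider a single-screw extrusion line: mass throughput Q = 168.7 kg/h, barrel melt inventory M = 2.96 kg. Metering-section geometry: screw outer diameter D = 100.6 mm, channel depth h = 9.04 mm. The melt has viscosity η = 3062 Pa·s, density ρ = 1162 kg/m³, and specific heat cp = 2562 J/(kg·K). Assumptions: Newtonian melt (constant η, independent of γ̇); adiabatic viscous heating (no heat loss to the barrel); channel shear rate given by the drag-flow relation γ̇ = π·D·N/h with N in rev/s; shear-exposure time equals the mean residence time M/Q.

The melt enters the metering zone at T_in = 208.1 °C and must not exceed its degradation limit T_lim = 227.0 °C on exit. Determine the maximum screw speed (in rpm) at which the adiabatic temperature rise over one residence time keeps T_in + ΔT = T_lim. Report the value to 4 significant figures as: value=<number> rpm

value=29.27 rpm

Q_s = Q / 3600 = 168.7 / 3600 = 0.0468611 kg/s
t_res = M / Q_s = 2.96 / 0.0468611 = 63.1654 s
Convert to metres: D = 0.1006 m, h = 0.00904 m
ΔT_a = T_lim − T_in = 227.0 °C − 208.1 °C = 18.9 K
γ̇_max² = ΔT_a·ρ·cp / (η·t_res) = [18.9 × 1162 × 2562] / [3062 × 63.1654] = 290.913 s⁻²
γ̇_max = sqrt(290.913) = 17.0562 s⁻¹
Solve γ̇ = πDN/h for N: N_max = γ̇_max·h/(π·D) = 17.0562 × 0.00904 / (π × 0.1006) = 0.487868 rev/s = 29.2721 rpm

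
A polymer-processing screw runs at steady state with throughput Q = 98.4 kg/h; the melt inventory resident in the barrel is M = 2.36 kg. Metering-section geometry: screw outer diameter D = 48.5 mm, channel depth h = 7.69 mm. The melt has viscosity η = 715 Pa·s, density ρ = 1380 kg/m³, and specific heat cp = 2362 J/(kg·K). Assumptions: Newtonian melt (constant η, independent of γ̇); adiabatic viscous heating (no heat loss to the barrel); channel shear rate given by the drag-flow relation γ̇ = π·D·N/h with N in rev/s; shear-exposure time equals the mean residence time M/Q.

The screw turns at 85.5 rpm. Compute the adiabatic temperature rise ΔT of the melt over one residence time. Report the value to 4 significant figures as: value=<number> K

value=15.10 K

Throughput in SI: Q_s = 98.4 kg/h ÷ 3600 s/h = 0.0273333 kg/s
t_res = M / Q_s = 2.36 / 0.0273333 = 86.3415 s
Convert to SI: D = 0.0485 m, h = 0.00769 m, N = 85.5/60 = 1.425 rev/s
γ̇ = π·D·N / h = π · 0.0485 · 1.425 / 0.00769 = 28.2345 s⁻¹
Adiabatic rise: ΔT = η γ̇² t_res / (ρ cp) = 715·(28.2345)²·86.3415 / (1380·2362) = 15.0983 K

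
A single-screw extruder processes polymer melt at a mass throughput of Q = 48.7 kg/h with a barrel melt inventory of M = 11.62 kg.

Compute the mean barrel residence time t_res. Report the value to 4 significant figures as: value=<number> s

value=859.0 s

Throughput in SI: Q_s = 48.7 kg/h ÷ 3600 s/h = 0.0135278 kg/s
t_res = M / Q_s = 11.62 ÷ 0.0135278 = 858.973 s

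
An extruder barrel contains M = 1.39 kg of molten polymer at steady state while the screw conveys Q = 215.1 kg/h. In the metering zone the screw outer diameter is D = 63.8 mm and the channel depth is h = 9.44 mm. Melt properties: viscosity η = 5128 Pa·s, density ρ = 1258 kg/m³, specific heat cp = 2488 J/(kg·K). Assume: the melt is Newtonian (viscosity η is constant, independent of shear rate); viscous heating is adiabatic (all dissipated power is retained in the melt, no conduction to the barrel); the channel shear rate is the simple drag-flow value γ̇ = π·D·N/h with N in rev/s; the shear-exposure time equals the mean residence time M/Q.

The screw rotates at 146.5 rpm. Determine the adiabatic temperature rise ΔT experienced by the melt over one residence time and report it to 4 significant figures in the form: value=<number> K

Q_s = Q / 3600 = 215.1 / 3600 = 0.05975 kg/s
t_res = M / Q_s = 1.39 ÷ 0.05975 = 23.2636 s
D = 63.8 mm = 0.0638 m;  h = 9.44 mm = 0.00944 m;  N = 146.5 rpm / 60 = 2.44167 rev/s
γ̇ = π·D·N / h = π · 0.0638 · 2.44167 / 0.00944 = 51.8424 s⁻¹
ΔT = η·γ̇²·t_res / (ρ·cp) = 5128 · (51.8424)² · 23.2636 / (1258 · 2488) = 102.439 K

value=102.4 K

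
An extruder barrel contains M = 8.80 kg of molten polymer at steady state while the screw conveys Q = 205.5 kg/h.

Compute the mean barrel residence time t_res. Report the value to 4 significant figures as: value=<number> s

Q_s = Q / 3600 = 205.5 / 3600 = 0.0570833 kg/s
t_res = M / Q_s = 8.80 / 0.0570833 = 154.161 s

value=154.2 s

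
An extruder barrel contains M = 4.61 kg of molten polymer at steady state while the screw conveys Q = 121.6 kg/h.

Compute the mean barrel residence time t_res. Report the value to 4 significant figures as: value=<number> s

Q_s = Q / 3600 = 121.6 / 3600 = 0.0337778 kg/s
t_res = M / Q_s = 4.61 / 0.0337778 = 136.48 s

value=136.5 s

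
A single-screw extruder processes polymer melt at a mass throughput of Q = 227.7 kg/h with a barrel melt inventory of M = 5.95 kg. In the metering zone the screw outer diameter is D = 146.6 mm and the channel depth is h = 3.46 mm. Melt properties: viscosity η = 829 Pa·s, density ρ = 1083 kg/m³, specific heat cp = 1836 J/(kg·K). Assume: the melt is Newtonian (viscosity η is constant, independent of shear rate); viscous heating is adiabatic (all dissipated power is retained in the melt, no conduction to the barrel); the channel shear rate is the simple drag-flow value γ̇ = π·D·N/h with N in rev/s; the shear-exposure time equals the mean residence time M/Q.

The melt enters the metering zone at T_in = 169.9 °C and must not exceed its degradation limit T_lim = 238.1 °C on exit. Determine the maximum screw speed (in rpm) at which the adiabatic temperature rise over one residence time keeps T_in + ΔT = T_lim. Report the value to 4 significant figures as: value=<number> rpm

Throughput in SI: Q_s = 227.7 kg/h ÷ 3600 s/h = 0.06325 kg/s
Mean residence time: t_res = M/Q_s = 5.95 kg / 0.06325 kg/s = 94.0711 s
D = 146.6 mm = 0.1466 m;  h = 3.46 mm = 0.00346 m
Allowable rise: ΔT_a = T_lim − T_in = 238.1 − 169.9 = 68.2 K
γ̇_max² = ΔT_a·ρ·cp/(η·t_res) = 68.2·1083·1836/(829·94.0711) = 1738.9 s⁻²
γ̇_max = sqrt(1738.9) = 41.7001 s⁻¹
N_max = γ̇_max·h / (π·D) = 41.7001 · 0.00346 / (π · 0.1466) = 0.313278 rev/s = 18.7967 rpm

value=18.80 rpm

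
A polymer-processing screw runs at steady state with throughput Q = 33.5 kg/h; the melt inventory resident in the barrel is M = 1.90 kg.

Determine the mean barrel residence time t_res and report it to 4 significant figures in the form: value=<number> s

value=204.2 s

Throughput in SI: Q_s = 33.5 kg/h ÷ 3600 s/h = 0.00930556 kg/s
Mean residence time: t_res = M/Q_s = 1.90 kg / 0.00930556 kg/s = 204.179 s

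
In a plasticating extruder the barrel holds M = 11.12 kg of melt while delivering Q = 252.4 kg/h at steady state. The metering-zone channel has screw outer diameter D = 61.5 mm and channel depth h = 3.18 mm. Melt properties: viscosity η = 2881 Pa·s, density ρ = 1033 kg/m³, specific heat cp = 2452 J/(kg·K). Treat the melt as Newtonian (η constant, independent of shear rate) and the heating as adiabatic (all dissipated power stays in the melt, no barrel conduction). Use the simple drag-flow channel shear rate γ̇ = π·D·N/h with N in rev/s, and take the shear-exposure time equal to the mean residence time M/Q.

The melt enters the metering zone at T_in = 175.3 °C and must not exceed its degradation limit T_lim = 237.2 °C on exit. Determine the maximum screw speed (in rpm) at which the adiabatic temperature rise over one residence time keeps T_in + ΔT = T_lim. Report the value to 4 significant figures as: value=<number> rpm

value=18.29 rpm

Convert throughput: Q = 252.4 kg/h = 252.4/3600 = 0.0701111 kg/s
Mean residence time: t_res = M/Q_s = 11.12 kg / 0.0701111 kg/s = 158.605 s
Geometry in SI: D = 61.5 mm → 0.0615 m, h = 3.18 mm → 0.00318 m
ΔT_a = T_lim − T_in = 237.2 °C − 175.3 °C = 61.9 K
γ̇_max² = ΔT_a·ρ·cp / (η·t_res) = [61.9 × 1033 × 2452] / [2881 × 158.605] = 343.123 s⁻²
γ̇_max = √343.123 = 18.5236 s⁻¹
N_max = γ̇_max h / (πD) = 18.5236·0.00318/(π·0.0615) = 0.304879 rev/s → ×60 = 18.2927 rpm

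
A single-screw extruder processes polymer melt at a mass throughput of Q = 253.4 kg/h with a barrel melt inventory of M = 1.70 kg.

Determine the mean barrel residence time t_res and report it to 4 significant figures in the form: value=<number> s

Throughput in SI: Q_s = 253.4 kg/h ÷ 3600 s/h = 0.0703889 kg/s
t_res = M / Q_s = 1.70 ÷ 0.0703889 = 24.1515 s

value=24.15 s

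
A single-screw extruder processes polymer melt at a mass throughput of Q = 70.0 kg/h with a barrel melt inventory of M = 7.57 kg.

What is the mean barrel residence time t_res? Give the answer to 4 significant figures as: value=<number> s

Q_s = Q / 3600 = 70.0 / 3600 = 0.0194444 kg/s
t_res = M / Q_s = 7.57 / 0.0194444 = 389.314 s

value=389.3 s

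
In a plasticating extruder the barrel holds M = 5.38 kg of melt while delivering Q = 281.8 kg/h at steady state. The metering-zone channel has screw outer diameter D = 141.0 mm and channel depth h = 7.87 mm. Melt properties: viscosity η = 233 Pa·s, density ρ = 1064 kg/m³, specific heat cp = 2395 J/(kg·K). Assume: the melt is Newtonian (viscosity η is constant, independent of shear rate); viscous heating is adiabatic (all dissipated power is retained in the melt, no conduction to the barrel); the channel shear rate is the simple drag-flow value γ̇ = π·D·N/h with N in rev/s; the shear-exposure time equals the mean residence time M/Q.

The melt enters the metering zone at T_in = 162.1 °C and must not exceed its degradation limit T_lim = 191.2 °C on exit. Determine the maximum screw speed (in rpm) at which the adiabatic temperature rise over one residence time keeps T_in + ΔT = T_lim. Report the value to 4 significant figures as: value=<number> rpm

Q_s = Q / 3600 = 281.8 / 3600 = 0.0782778 kg/s
Mean residence time: t_res = M/Q_s = 5.38 kg / 0.0782778 kg/s = 68.7296 s
D = 141.0 mm = 0.141 m;  h = 7.87 mm = 0.00787 m
ΔT_a = T_lim − T_in = 191.2 − 162.1 = 29.1 K
γ̇_max² = ΔT_a·ρ·cp/(η·t_res) = 29.1·1064·2395/(233·68.7296) = 4630.63 s⁻²
γ̇_max = sqrt(4630.63) = 68.0488 s⁻¹
Solve γ̇ = πDN/h for N: N_max = γ̇_max·h/(π·D) = 68.0488 × 0.00787 / (π × 0.141) = 1.209 rev/s = 72.5399 rpm

value=72.54 rpm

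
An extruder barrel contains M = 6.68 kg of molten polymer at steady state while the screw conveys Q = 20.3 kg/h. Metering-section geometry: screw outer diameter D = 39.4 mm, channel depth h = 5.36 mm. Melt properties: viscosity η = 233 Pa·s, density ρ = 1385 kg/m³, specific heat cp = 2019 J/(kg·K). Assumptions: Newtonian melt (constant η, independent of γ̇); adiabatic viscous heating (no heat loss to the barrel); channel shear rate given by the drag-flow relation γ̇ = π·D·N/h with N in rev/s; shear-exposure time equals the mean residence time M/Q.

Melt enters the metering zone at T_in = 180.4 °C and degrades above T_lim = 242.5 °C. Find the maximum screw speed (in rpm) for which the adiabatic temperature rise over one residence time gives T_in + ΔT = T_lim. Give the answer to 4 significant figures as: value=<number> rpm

Convert throughput: Q = 20.3 kg/h = 20.3/3600 = 0.00563889 kg/s
Mean residence time: t_res = M/Q_s = 6.68 kg / 0.00563889 kg/s = 1184.63 s
Geometry in SI: D = 39.4 mm → 0.0394 m, h = 5.36 mm → 0.00536 m
Allowable rise: ΔT_a = T_lim − T_in = 242.5 − 180.4 = 62.1 K
γ̇_max² = ΔT_a·ρ·cp / (η·t_res) = [62.1 × 1385 × 2019] / [233 × 1184.63] = 629.128 s⁻²
Take the square root: γ̇_max = √(629.128) = 25.0824 s⁻¹
N_max = γ̇_max·h / (π·D) = 25.0824 · 0.00536 / (π · 0.0394) = 1.08615 rev/s = 65.1687 rpm

value=65.17 rpm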